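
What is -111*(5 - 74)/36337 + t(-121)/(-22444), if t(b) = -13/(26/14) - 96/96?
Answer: 43047323/203886907 ≈ 0.21113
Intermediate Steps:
t(b) = -8 (t(b) = -13/(26*(1/14)) - 96*1/96 = -13/13/7 - 1 = -13*7/13 - 1 = -7 - 1 = -8)
-111*(5 - 74)/36337 + t(-121)/(-22444) = -111*(5 - 74)/36337 - 8/(-22444) = -111*(-69)*(1/36337) - 8*(-1/22444) = 7659*(1/36337) + 2/5611 = 7659/36337 + 2/5611 = 43047323/203886907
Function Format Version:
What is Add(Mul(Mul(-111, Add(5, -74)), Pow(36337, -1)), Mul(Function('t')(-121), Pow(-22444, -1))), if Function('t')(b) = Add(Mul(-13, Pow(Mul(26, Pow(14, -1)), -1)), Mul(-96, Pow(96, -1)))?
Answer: Rational(43047323, 203886907) ≈ 0.21113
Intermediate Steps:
Function('t')(b) = -8 (Function('t')(b) = Add(Mul(-13, Pow(Mul(26, Rational(1, 14)), -1)), Mul(-96, Rational(1, 96))) = Add(Mul(-13, Pow(Rational(13, 7), -1)), -1) = Add(Mul(-13, Rational(7, 13)), -1) = Add(-7, -1) = -8)
Add(Mul(Mul(-111, Add(5, -74)), Pow(36337, -1)), Mul(Function('t')(-121), Pow(-22444, -1))) = Add(Mul(Mul(-111, Add(5, -74)), Pow(36337, -1)), Mul(-8, Pow(-22444, -1))) = Add(Mul(Mul(-111, -69), Rational(1, 36337)), Mul(-8, Rational(-1, 22444))) = Add(Mul(7659, Rational(1, 36337)), Rational(2, 5611)) = Add(Rational(7659, 36337), Rational(2, 5611)) = Rational(43047323, 203886907)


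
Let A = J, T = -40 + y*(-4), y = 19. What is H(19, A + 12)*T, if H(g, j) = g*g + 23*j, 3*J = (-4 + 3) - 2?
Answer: -71224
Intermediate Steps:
J = -1 (J = ((-4 + 3) - 2)/3 = (-1 - 2)/3 = (⅓)*(-3) = -1)
T = -116 (T = -40 + 19*(-4) = -40 - 76 = -116)
A = -1
H(g, j) = g² + 23*j
H(19, A + 12)*T = (19² + 23*(-1 + 12))*(-116) = (361 + 23*11)*(-116) = (361 + 253)*(-116) = 614*(-116) = -71224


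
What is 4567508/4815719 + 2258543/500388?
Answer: 1880290661503/344246856996 ≈ 5.4620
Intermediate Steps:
4567508/4815719 + 2258543/500388 = 4567508*(1/4815719) + 2258543*(1/500388) = 4567508/4815719 + 322649/71484 = 1880290661503/344246856996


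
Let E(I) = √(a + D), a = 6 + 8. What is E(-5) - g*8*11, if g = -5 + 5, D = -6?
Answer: 2*√2 ≈ 2.8284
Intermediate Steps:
g = 0
a = 14
E(I) = 2*√2 (E(I) = √(14 - 6) = √8 = 2*√2)
E(-5) - g*8*11 = 2*√2 - 0*8*11 = 2*√2 - 0*11 = 2*√2 - 1*0 = 2*√2 + 0 = 2*√2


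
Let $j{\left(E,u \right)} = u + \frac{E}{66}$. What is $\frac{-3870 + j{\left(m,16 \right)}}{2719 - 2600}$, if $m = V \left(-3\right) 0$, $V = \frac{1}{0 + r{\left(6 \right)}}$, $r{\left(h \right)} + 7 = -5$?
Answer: $- \frac{3854}{119} \approx -32.387$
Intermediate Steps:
$r{\left(h \right)} = -12$ ($r{\left(h \right)} = -7 - 5 = -12$)
$V = - \frac{1}{12}$ ($V = \frac{1}{0 - 12} = \frac{1}{-12} = - \frac{1}{12} \approx -0.083333$)
$m = 0$ ($m = \left(- \frac{1}{12}\right) \left(-3\right) 0 = \frac{1}{4} \cdot 0 = 0$)
$j{\left(E,u \right)} = u + \frac{E}{66}$ ($j{\left(E,u \right)} = u + E \frac{1}{66} = u + \frac{E}{66}$)
$\frac{-3870 + j{\left(m,16 \right)}}{2719 - 2600} = \frac{-3870 + \left(16 + \frac{1}{66} \cdot 0\right)}{2719 - 2600} = \frac{-3870 + \left(16 + 0\right)}{119} = \left(-3870 + 16\right) \frac{1}{119} = \left(-3854\right) \frac{1}{119} = - \frac{3854}{119}$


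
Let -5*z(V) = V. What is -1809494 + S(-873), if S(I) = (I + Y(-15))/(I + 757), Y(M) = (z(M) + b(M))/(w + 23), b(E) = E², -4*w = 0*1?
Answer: -4827710141/2668 ≈ -1.8095e+6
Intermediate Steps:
z(V) = -V/5
w = 0 (w = -0 = -¼*0 = 0)
Y(M) = -M/115 + M²/23 (Y(M) = (-M/5 + M²)/(0 + 23) = (M² - M/5)/23 = (M² - M/5)*(1/23) = -M/115 + M²/23)
S(I) = (228/23 + I)/(757 + I) (S(I) = (I + (1/115)*(-15)*(-1 + 5*(-15)))/(I + 757) = (I + (1/115)*(-15)*(-1 - 75))/(757 + I) = (I + (1/115)*(-15)*(-76))/(757 + I) = (I + 228/23)/(757 + I) = (228/23 + I)/(757 + I))
-1809494 + S(-873) = -1809494 + (228/23 - 873)/(757 - 873) = -1809494 - 19851/23/(-116) = -1809494 - 1/116*(-19851/23) = -1809494 + 19851/2668 = -4827710141/2668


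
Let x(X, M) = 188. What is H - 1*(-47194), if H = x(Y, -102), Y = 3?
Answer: 47382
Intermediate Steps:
H = 188
H - 1*(-47194) = 188 - 1*(-47194) = 188 + 47194 = 47382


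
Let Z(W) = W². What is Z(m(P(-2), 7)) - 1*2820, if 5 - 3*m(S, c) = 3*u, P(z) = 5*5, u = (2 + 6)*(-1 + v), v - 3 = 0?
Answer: -23531/9 ≈ -2614.6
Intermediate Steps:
v = 3 (v = 3 + 0 = 3)
u = 16 (u = (2 + 6)*(-1 + 3) = 8*2 = 16)
P(z) = 25
m(S, c) = -43/3 (m(S, c) = 5/3 - 16 = -43/3)
Z(m(P(-2), 7)) - 1*2820 = (-43/3)² - 1*2820 = 1849/9 - 2820 = -23531/9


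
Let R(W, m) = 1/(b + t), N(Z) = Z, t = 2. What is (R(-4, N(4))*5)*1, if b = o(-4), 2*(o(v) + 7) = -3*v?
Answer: 5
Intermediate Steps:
o(v) = -7 - 3*v/2 (o(v) = -7 + (-3*v)/2 = -7 - 3*v/2)
b = -1 (b = -7 - 3/2*(-4) = -7 + 6 = -1)
R(W, m) = 1 (R(W, m) = 1/(-1 + 2) = 1/1 = 1)
(R(-4, N(4))*5)*1 = (1*5)*1 = 5*1 = 5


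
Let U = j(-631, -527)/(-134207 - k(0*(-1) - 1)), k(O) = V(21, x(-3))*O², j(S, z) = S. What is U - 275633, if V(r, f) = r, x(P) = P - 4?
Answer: -36997665693/134228 ≈ -2.7563e+5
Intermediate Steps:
x(P) = -4 + P
k(O) = 21*O²
U = 631/134228 (U = -631/(-134207 - 21*(0*(-1) - 1)²) = -631/(-134207 - 21*(0 - 1)²) = -631/(-134207 - 21*(-1)²) = -631/(-134207 - 21) = -631/(-134228) = -631*(-1/134228) = 631/134228 ≈ 0.0047010)
U - 275633 = 631/134228 - 275633 = -36997665693/134228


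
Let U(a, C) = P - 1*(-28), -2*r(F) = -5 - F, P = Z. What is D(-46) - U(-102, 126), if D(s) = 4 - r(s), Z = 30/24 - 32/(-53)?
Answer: -1135/212 ≈ -5.3538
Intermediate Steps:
Z = 393/212 (Z = 30*(1/24) - 32*(-1/53) = 5/4 + 32/53 = 393/212 ≈ 1.8538)
P = 393/212 ≈ 1.8538
r(F) = 5/2 + F/2 (r(F) = -(-5 - F)/2 = 5/2 + F/2)
D(s) = 3/2 - s/2 (D(s) = 4 - (5/2 + s/2) = 4 + (-5/2 - s/2) = 3/2 - s/2)
U(a, C) = 6329/212 (U(a, C) = 393/212 - 1*(-28) = 393/212 + 28 = 6329/212)
D(-46) - U(-102, 126) = (3/2 - ½*(-46)) - 1*6329/212 = (3/2 + 23) - 6329/212 = 49/2 - 6329/212 = -1135/212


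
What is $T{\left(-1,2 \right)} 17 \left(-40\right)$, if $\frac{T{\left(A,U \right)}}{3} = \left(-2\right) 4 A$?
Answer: $-16320$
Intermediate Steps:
$T{\left(A,U \right)} = - 24 A$ ($T{\left(A,U \right)} = 3 \left(-2\right) 4 A = 3 \left(- 8 A\right) = - 24 A$)
$T{\left(-1,2 \right)} 17 \left(-40\right) = \left(-24\right) \left(-1\right) 17 \left(-40\right) = 24 \cdot 17 \left(-40\right) = 408 \left(-40\right) = -16320$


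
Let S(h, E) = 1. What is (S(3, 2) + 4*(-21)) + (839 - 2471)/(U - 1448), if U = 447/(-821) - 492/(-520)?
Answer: -12649496501/154502167 ≈ -81.873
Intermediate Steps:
U = 42873/106730 (U = 447*(-1/821) - 492*(-1/520) = -447/821 + 123/130 = 42873/106730 ≈ 0.40170)
(S(3, 2) + 4*(-21)) + (839 - 2471)/(U - 1448) = (1 + 4*(-21)) + (839 - 2471)/(42873/106730 - 1448) = (1 - 84) - 1632/(-154502167/106730) = -83 - 1632*(-106730/154502167) = -83 + 174183360/154502167 = -12649496501/154502167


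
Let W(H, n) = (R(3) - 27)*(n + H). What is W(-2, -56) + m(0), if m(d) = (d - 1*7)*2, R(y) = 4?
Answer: 1320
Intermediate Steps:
W(H, n) = -23*H - 23*n (W(H, n) = (4 - 27)*(n + H) = -23*(H + n) = -23*H - 23*n)
m(d) = -14 + 2*d (m(d) = (d - 7)*2 = (-7 + d)*2 = -14 + 2*d)
W(-2, -56) + m(0) = (-23*(-2) - 23*(-56)) + (-14 + 2*0) = (46 + 1288) + (-14 + 0) = 1334 - 14 = 1320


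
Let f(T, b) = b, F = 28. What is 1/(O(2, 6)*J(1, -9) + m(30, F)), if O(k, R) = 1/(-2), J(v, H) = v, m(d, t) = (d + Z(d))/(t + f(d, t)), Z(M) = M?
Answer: 7/4 ≈ 1.7500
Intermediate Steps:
m(d, t) = d/t (m(d, t) = (d + d)/(t + t) = (2*d)/((2*t)) = (2*d)*(1/(2*t)) = d/t)
O(k, R) = -1/2
1/(O(2, 6)*J(1, -9) + m(30, F)) = 1/(-1/2*1 + 30/28) = 1/(-1/2 + 30*(1/28)) = 1/(-1/2 + 15/14) = 1/(4/7) = 7/4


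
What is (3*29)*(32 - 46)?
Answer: -1218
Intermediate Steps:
(3*29)*(32 - 46) = 87*(-14) = -1218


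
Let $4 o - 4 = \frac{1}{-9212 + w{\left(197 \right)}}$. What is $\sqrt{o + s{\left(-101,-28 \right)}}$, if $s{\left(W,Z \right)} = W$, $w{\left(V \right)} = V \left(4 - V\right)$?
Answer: $\frac{i \sqrt{892382562833}}{94466} \approx 10.0 i$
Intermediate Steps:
$o = \frac{188931}{188932}$ ($o = 1 + \frac{1}{4 \left(-9212 + 197 \left(4 - 197\right)\right)} = 1 + \frac{1}{4 \left(-9212 + 197 \left(-193\right)\right)} = 1 + \frac{1}{4 \left(-9212 - 38021\right)} = 1 + \frac{1}{4 \left(-47233\right)} = 1 + \frac{1}{4} \left(- \frac{1}{47233}\right) = 1 - \frac{1}{188932} = \frac{188931}{188932} \approx 0.99999$)
$\sqrt{o + s{\left(-101,-28 \right)}} = \sqrt{\frac{188931}{188932} - 101} = \sqrt{- \frac{18893201}{188932}} = \frac{i \sqrt{892382562833}}{94466}$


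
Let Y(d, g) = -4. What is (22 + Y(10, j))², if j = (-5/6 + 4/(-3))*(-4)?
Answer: 324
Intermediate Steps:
j = 26/3 (j = (-5*⅙ + 4*(-⅓))*(-4) = (-⅚ - 4/3)*(-4) = -13/6*(-4) = 26/3 ≈ 8.6667)
(22 + Y(10, j))² = (22 - 4)² = 18² = 324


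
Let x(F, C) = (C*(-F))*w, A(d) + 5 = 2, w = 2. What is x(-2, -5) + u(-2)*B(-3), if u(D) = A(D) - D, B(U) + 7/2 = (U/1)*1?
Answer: -27/2 ≈ -13.500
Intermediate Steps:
A(d) = -3 (A(d) = -5 + 2 = -3)
x(F, C) = -2*C*F (x(F, C) = (C*(-F))*2 = -C*F*2 = -2*C*F)
B(U) = -7/2 + U (B(U) = -7/2 + (U/1)*1 = -7/2 + (U*1)*1 = -7/2 + U*1 = -7/2 + U)
u(D) = -3 - D
x(-2, -5) + u(-2)*B(-3) = -2*(-5)*(-2) + (-3 - 1*(-2))*(-7/2 - 3) = -20 + (-3 + 2)*(-13/2) = -20 - 1*(-13/2) = -20 + 13/2 = -27/2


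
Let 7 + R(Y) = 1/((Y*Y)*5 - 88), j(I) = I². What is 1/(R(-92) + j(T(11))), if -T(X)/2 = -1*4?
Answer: 42232/2407225 ≈ 0.017544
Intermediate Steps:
T(X) = 8 (T(X) = -(-2)*4 = -2*(-4) = 8)
R(Y) = -7 + 1/(-88 + 5*Y²) (R(Y) = -7 + 1/((Y*Y)*5 - 88) = -7 + 1/(Y²*5 - 88) = -7 + 1/(5*Y² - 88) = -7 + 1/(-88 + 5*Y²))
1/(R(-92) + j(T(11))) = 1/((617 - 35*(-92)²)/(-88 + 5*(-92)²) + 8²) = 1/((617 - 35*8464)/(-88 + 5*8464) + 64) = 1/((617 - 296240)/(-88 + 42320) + 64) = 1/(-295623/42232 + 64) = 1/(2407225/42232) = 42232/2407225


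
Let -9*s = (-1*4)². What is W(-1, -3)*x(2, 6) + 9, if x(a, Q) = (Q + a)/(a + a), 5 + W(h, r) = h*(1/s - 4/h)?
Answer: -63/8 ≈ -7.8750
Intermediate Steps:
s = -16/9 (s = -(-1*4)²/9 = -⅑*(-4)² = -⅑*16 = -16/9 ≈ -1.7778)
W(h, r) = -5 + h*(-9/16 - 4/h) (W(h, r) = -5 + h*(1/(-16/9) - 4/h) = -5 + h*(1*(-9/16) - 4/h) = -5 + h*(-9/16 - 4/h))
x(a, Q) = (Q + a)/(2*a) (x(a, Q) = (Q + a)/((2*a)) = (Q + a)*(1/(2*a)) = (Q + a)/(2*a))
W(-1, -3)*x(2, 6) + 9 = (-9 - 9/16*(-1))*((½)*(6 + 2)/2) + 9 = (-9 + 9/16)*((½)*(½)*8) + 9 = -135/16*2 + 9 = -135/8 + 9 = -63/8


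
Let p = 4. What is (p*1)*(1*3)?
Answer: 12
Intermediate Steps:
(p*1)*(1*3) = (4*1)*(1*3) = 4*3 = 12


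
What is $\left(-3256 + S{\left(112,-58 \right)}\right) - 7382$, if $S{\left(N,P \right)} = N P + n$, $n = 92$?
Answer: $-17042$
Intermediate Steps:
$S{\left(N,P \right)} = 92 + N P$ ($S{\left(N,P \right)} = N P + 92 = 92 + N P$)
$\left(-3256 + S{\left(112,-58 \right)}\right) - 7382 = \left(-3256 + \left(92 + 112 \left(-58\right)\right)\right) - 7382 = \left(-3256 + \left(92 - 6496\right)\right) - 7382 = \left(-3256 - 6404\right) - 7382 = -9660 - 7382 = -17042$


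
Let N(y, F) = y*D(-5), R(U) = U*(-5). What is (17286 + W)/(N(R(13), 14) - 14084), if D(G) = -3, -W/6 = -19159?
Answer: -6960/731 ≈ -9.5212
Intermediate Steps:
W = 114954 (W = -6*(-19159) = 114954)
R(U) = -5*U
N(y, F) = -3*y (N(y, F) = y*(-3) = -3*y)
(17286 + W)/(N(R(13), 14) - 14084) = (17286 + 114954)/(-(-15)*13 - 14084) = 132240/(-3*(-65) - 14084) = 132240/(195 - 14084) = 132240/(-13889) = 132240*(-1/13889) = -6960/731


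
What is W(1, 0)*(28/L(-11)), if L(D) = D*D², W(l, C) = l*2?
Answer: -56/1331 ≈ -0.042074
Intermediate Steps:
W(l, C) = 2*l
L(D) = D³
W(1, 0)*(28/L(-11)) = (2*1)*(28/((-11)³)) = 2*(28/(-1331)) = 2*(28*(-1/1331)) = 2*(-28/1331) = -56/1331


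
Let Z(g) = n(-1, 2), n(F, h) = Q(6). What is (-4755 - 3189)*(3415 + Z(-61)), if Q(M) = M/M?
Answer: -27136704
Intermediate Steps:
Q(M) = 1
n(F, h) = 1
Z(g) = 1
(-4755 - 3189)*(3415 + Z(-61)) = (-4755 - 3189)*(3415 + 1) = -7944*3416 = -27136704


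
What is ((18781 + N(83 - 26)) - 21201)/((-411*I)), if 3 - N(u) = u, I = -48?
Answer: -1237/9864 ≈ -0.12541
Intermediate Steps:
N(u) = 3 - u
((18781 + N(83 - 26)) - 21201)/((-411*I)) = ((18781 + (3 - (83 - 26))) - 21201)/((-411*(-48))) = ((18781 + (3 - 1*57)) - 21201)/19728 = ((18781 + (3 - 57)) - 21201)*(1/19728) = ((18781 - 54) - 21201)*(1/19728) = (18727 - 21201)*(1/19728) = -2474*1/19728 = -1237/9864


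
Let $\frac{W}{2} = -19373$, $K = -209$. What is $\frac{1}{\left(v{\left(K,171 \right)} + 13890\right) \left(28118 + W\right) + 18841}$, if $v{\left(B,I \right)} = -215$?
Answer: $- \frac{1}{145319059} \approx -6.8814 \cdot 10^{-9}$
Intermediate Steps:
$W = -38746$ ($W = 2 \left(-19373\right) = -38746$)
$\frac{1}{\left(v{\left(K,171 \right)} + 13890\right) \left(28118 + W\right) + 18841} = \frac{1}{\left(-215 + 13890\right) \left(28118 - 38746\right) + 18841} = \frac{1}{13675 \left(-10628\right) + 18841} = \frac{1}{-145337900 + 18841} = \frac{1}{-145319059} = - \frac{1}{145319059}$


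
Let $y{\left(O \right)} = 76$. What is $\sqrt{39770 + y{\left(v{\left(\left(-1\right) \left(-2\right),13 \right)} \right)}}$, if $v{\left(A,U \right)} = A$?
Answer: $\sqrt{39846} \approx 199.61$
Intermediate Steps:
$\sqrt{39770 + y{\left(v{\left(\left(-1\right) \left(-2\right),13 \right)} \right)}} = \sqrt{39770 + 76} = \sqrt{39846}$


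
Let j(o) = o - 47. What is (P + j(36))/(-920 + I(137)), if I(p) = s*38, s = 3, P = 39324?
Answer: -39313/806 ≈ -48.775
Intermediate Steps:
j(o) = -47 + o
I(p) = 114 (I(p) = 3*38 = 114)
(P + j(36))/(-920 + I(137)) = (39324 + (-47 + 36))/(-920 + 114) = (39324 - 11)/(-806) = 39313*(-1/806) = -39313/806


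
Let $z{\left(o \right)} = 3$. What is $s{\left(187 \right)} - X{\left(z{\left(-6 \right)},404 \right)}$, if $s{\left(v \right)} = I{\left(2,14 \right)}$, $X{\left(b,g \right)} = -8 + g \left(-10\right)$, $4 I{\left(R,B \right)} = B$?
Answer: $\frac{8103}{2} \approx 4051.5$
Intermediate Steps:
$I{\left(R,B \right)} = \frac{B}{4}$
$X{\left(b,g \right)} = -8 - 10 g$
$s{\left(v \right)} = \frac{7}{2}$ ($s{\left(v \right)} = \frac{1}{4} \cdot 14 = \frac{7}{2}$)
$s{\left(187 \right)} - X{\left(z{\left(-6 \right)},404 \right)} = \frac{7}{2} - \left(-8 - 4040\right) = \frac{7}{2} - -4048 = \frac{7}{2} + 4048 = \frac{8103}{2}$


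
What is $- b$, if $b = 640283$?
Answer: $-640283$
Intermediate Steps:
$- b = \left(-1\right) 640283 = -640283$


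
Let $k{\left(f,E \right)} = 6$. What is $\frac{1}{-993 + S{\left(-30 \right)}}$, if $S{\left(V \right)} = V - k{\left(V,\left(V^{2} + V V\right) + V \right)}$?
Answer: $- \frac{1}{1029} \approx -0.00097182$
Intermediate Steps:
$S{\left(V \right)} = -6 + V$ ($S{\left(V \right)} = V - 6 = -6 + V$)
$\frac{1}{-993 + S{\left(-30 \right)}} = \frac{1}{-993 - 36} = \frac{1}{-1029} = - \frac{1}{1029}$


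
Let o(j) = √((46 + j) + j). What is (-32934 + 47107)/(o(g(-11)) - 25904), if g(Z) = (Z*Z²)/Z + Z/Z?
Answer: -183568696/335508463 - 14173*√290/671016926 ≈ -0.54750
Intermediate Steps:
g(Z) = 1 + Z² (g(Z) = Z³/Z + 1 = Z² + 1 = 1 + Z²)
o(j) = √(46 + 2*j)
(-32934 + 47107)/(o(g(-11)) - 25904) = (-32934 + 47107)/(√(46 + 2*(1 + (-11)²)) - 25904) = 14173/(√(46 + 2*(1 + 121)) - 25904) = 14173/(√(46 + 2*122) - 25904) = 14173/(√(46 + 244) - 25904) = 14173/(√290 - 25904) = 14173/(-25904 + √290)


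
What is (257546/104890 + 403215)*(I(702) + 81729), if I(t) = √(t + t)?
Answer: 1728301868345592/52445 + 126880436688*√39/52445 ≈ 3.2970e+10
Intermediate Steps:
I(t) = √2*√t (I(t) = √(2*t) = √2*√t)
(257546/104890 + 403215)*(I(702) + 81729) = (257546/104890 + 403215)*(√2*√702 + 81729) = (257546*(1/104890) + 403215)*(√2*(3*√78) + 81729) = (128773/52445 + 403215)*(6*√39 + 81729) = 21146739448*(81729 + 6*√39)/52445 = 1728301868345592/52445 + 126880436688*√39/52445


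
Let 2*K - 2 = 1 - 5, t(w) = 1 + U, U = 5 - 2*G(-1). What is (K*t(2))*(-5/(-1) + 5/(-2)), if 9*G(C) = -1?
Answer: -140/9 ≈ -15.556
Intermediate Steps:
G(C) = -1/9 (G(C) = (1/9)*(-1) = -1/9)
U = 47/9 (U = 5 - 2*(-1/9) = 5 + 2/9 = 47/9 ≈ 5.2222)
t(w) = 56/9 (t(w) = 1 + 47/9 = 56/9)
K = -1 (K = 1 + (1 - 5)/2 = 1 + (1/2)*(-4) = 1 - 2 = -1)
(K*t(2))*(-5/(-1) + 5/(-2)) = (-1*56/9)*(-5/(-1) + 5/(-2)) = -56*(-5*(-1) + 5*(-1/2))/9 = -56*(5 - 5/2)/9 = -56/9*5/2 = -140/9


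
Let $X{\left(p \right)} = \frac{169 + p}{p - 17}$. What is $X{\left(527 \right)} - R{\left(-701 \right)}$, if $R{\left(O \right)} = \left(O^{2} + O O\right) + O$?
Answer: $- \frac{83478469}{85} \approx -9.821 \cdot 10^{5}$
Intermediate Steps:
$R{\left(O \right)} = O + 2 O^{2}$ ($R{\left(O \right)} = \left(O^{2} + O^{2}\right) + O = 2 O^{2} + O = O + 2 O^{2}$)
$X{\left(p \right)} = \frac{169 + p}{-17 + p}$
$X{\left(527 \right)} - R{\left(-701 \right)} = \frac{169 + 527}{-17 + 527} - - 701 \left(1 + 2 \left(-701\right)\right) = \frac{1}{510} \cdot 696 - - 701 \left(1 - 1402\right) = \frac{1}{510} \cdot 696 - \left(-701\right) \left(-1401\right) = \frac{116}{85} - 982101 = - \frac{83478469}{85}$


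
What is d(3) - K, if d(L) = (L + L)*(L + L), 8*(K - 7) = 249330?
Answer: -124549/4 ≈ -31137.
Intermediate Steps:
K = 124693/4 (K = 7 + (⅛)*249330 = 7 + 124665/4 = 124693/4 ≈ 31173.)
d(L) = 4*L² (d(L) = (2*L)*(2*L) = 4*L²)
d(3) - K = 4*3² - 1*124693/4 = 4*9 - 124693/4 = 36 - 124693/4 = -124549/4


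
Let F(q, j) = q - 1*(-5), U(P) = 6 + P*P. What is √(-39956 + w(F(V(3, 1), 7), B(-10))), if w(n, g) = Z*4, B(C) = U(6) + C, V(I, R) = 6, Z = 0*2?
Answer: 2*I*√9989 ≈ 199.89*I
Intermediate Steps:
U(P) = 6 + P²
Z = 0
B(C) = 42 + C (B(C) = (6 + 6²) + C = (6 + 36) + C = 42 + C)
F(q, j) = 5 + q (F(q, j) = q + 5 = 5 + q)
w(n, g) = 0 (w(n, g) = 0*4 = 0)
√(-39956 + w(F(V(3, 1), 7), B(-10))) = √(-39956 + 0) = √(-39956) = 2*I*√9989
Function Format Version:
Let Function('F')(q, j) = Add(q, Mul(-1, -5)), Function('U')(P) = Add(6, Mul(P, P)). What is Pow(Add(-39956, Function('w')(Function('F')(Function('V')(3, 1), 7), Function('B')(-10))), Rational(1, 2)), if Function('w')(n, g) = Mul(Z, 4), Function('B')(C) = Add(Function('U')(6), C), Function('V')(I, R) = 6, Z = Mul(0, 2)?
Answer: Mul(2, I, Pow(9989, Rational(1, 2))) ≈ Mul(199.89, I)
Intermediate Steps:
Function('U')(P) = Add(6, Pow(P, 2))
Z = 0
Function('B')(C) = Add(42, C) (Function('B')(C) = Add(Add(6, Pow(6, 2)), C) = Add(Add(6, 36), C) = Add(42, C))
Function('F')(q, j) = Add(5, q) (Function('F')(q, j) = Add(q, 5) = Add(5, q))
Function('w')(n, g) = 0 (Function('w')(n, g) = Mul(0, 4) = 0)
Pow(Add(-39956, Function('w')(Function('F')(Function('V')(3, 1), 7), Function('B')(-10))), Rational(1, 2)) = Pow(Add(-39956, 0), Rational(1, 2)) = Pow(-39956, Rational(1, 2)) = Mul(2, I, Pow(9989, Rational(1, 2)))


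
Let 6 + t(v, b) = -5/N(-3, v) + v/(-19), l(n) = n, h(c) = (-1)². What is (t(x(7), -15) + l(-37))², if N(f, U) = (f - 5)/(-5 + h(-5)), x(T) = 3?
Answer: 3010225/1444 ≈ 2084.6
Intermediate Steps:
h(c) = 1
N(f, U) = 5/4 - f/4 (N(f, U) = (f - 5)/(-5 + 1) = (-5 + f)/(-4) = (-5 + f)*(-¼) = 5/4 - f/4)
t(v, b) = -17/2 - v/19 (t(v, b) = -6 + (-5/(5/4 - ¼*(-3)) + v/(-19)) = -6 + (-5/(5/4 + ¾) + v*(-1/19)) = -6 + (-5/2 - v/19) = -17/2 - v/19)
(t(x(7), -15) + l(-37))² = ((-17/2 - 1/19*3) - 37)² = ((-17/2 - 3/19) - 37)² = (-329/38 - 37)² = (-1735/38)² = 3010225/1444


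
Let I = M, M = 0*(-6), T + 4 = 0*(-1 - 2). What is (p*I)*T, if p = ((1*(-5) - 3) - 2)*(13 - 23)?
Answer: 0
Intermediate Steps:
T = -4 (T = -4 + 0*(-1 - 2) = -4 + 0*(-3) = -4 + 0 = -4)
p = 100 (p = ((-5 - 3) - 2)*(-10) = (-8 - 2)*(-10) = -10*(-10) = 100)
M = 0
I = 0
(p*I)*T = (100*0)*(-4) = 0*(-4) = 0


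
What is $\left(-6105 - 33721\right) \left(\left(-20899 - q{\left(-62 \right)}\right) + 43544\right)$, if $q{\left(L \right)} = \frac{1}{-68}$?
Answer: $- \frac{30663252093}{34} \approx -9.0186 \cdot 10^{8}$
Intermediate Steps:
$q{\left(L \right)} = - \frac{1}{68}$
$\left(-6105 - 33721\right) \left(\left(-20899 - q{\left(-62 \right)}\right) + 43544\right) = \left(-6105 - 33721\right) \left(\left(-20899 - - \frac{1}{68}\right) + 43544\right) = - 39826 \left(\left(-20899 + \frac{1}{68}\right) + 43544\right) = - 39826 \left(- \frac{1421131}{68} + 43544\right) = \left(-39826\right) \frac{1539861}{68} = - \frac{30663252093}{34}$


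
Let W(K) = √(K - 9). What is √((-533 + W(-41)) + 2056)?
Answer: √(1523 + 5*I*√2) ≈ 39.026 + 0.0906*I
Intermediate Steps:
W(K) = √(-9 + K)
√((-533 + W(-41)) + 2056) = √((-533 + √(-9 - 41)) + 2056) = √((-533 + √(-50)) + 2056) = √((-533 + 5*I*√2) + 2056) = √(1523 + 5*I*√2)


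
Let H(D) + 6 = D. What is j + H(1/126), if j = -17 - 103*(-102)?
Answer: 1320859/126 ≈ 10483.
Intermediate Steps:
H(D) = -6 + D
j = 10489 (j = -17 + 10506 = 10489)
j + H(1/126) = 10489 + (-6 + 1/126) = 10489 - 755/126 = 1320859/126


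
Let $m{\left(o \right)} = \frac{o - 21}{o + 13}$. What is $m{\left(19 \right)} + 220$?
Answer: $\frac{3519}{16} \approx 219.94$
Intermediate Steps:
$m{\left(o \right)} = \frac{-21 + o}{13 + o}$
$m{\left(19 \right)} + 220 = \frac{-21 + 19}{13 + 19} + 220 = \frac{1}{32} \left(-2\right) + 220 = - \frac{1}{16} + 220 = \frac{3519}{16}$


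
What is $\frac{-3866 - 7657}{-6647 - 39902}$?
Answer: $\frac{11523}{46549} \approx 0.24755$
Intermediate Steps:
$\frac{-3866 - 7657}{-6647 - 39902} = - \frac{11523}{-46549} = \left(-11523\right) \left(- \frac{1}{46549}\right) = \frac{11523}{46549}$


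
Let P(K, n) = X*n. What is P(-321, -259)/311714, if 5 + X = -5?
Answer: 1295/155857 ≈ 0.0083089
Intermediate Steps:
X = -10 (X = -5 - 5 = -10)
P(K, n) = -10*n
P(-321, -259)/311714 = -10*(-259)/311714 = 2590*(1/311714) = 1295/155857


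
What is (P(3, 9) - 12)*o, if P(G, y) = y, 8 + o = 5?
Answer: 9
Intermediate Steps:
o = -3 (o = -8 + 5 = -3)
(P(3, 9) - 12)*o = (9 - 12)*(-3) = -3*(-3) = 9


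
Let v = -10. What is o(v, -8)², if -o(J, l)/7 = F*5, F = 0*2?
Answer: 0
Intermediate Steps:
F = 0
o(J, l) = 0 (o(J, l) = -0*5 = -7*0 = 0)
o(v, -8)² = 0² = 0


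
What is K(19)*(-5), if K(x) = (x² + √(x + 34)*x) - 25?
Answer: -1680 - 95*√53 ≈ -2371.6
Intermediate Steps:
K(x) = -25 + x² + x*√(34 + x) (K(x) = (x² + √(34 + x)*x) - 25 = (x² + x*√(34 + x)) - 25 = -25 + x² + x*√(34 + x))
K(19)*(-5) = (-25 + 19² + 19*√(34 + 19))*(-5) = (-25 + 361 + 19*√53)*(-5) = (336 + 19*√53)*(-5) = -1680 - 95*√53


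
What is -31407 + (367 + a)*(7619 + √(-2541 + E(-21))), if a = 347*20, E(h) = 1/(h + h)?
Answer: 55640626 + 7307*I*√4482366/42 ≈ 5.5641e+7 + 3.6834e+5*I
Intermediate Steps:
E(h) = 1/(2*h)
a = 6940
-31407 + (367 + a)*(7619 + √(-2541 + E(-21))) = -31407 + (367 + 6940)*(7619 + √(-2541 + (½)/(-21))) = -31407 + 7307*(7619 + √(-2541 + (½)*(-1/21))) = -31407 + 7307*(7619 + √(-2541 - 1/42)) = -31407 + 7307*(7619 + √(-106723/42)) = -31407 + 7307*(7619 + I*√4482366/42) = -31407 + (55672033 + 7307*I*√4482366/42) = 55640626 + 7307*I*√4482366/42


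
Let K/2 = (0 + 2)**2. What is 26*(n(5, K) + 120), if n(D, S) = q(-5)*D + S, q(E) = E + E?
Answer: 2028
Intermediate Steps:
q(E) = 2*E
K = 8 (K = 2*(0 + 2)**2 = 2*2**2 = 2*4 = 8)
n(D, S) = S - 10*D (n(D, S) = (2*(-5))*D + S = -10*D + S = S - 10*D)
26*(n(5, K) + 120) = 26*((8 - 10*5) + 120) = 26*((8 - 50) + 120) = 26*(-42 + 120) = 26*78 = 2028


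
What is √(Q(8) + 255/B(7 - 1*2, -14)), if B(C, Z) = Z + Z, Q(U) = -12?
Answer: I*√4137/14 ≈ 4.5943*I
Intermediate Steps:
B(C, Z) = 2*Z
√(Q(8) + 255/B(7 - 1*2, -14)) = √(-12 + 255/((2*(-14)))) = √(-12 + 255/(-28)) = √(-12 + 255*(-1/28)) = √(-12 - 255/28) = √(-591/28) = I*√4137/14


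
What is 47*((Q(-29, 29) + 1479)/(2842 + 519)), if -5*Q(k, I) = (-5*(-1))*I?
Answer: 68150/3361 ≈ 20.277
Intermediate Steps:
Q(k, I) = -I (Q(k, I) = -(-5*(-1))*I/5 = -I)
47*((Q(-29, 29) + 1479)/(2842 + 519)) = 47*((-1*29 + 1479)/(2842 + 519)) = 47*((-29 + 1479)/3361) = 47*(1450*(1/3361)) = 47*(1450/3361) = 68150/3361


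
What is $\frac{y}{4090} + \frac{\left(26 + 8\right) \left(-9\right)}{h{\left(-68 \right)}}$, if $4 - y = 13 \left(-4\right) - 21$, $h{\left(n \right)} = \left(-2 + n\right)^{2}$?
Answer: $- \frac{21856}{501025} \approx -0.043623$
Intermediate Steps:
$y = 77$ ($y = 4 - \left(13 \left(-4\right) - 21\right) = 4 - \left(-52 - 21\right) = 4 - -73 = 4 + 73 = 77$)
$\frac{y}{4090} + \frac{\left(26 + 8\right) \left(-9\right)}{h{\left(-68 \right)}} = \frac{77}{4090} + \frac{\left(26 + 8\right) \left(-9\right)}{\left(-2 - 68\right)^{2}} = 77 \cdot \frac{1}{4090} + \frac{34 \left(-9\right)}{\left(-70\right)^{2}} = \frac{77}{4090} - \frac{306}{4900} = \frac{77}{4090} - \frac{153}{2450} = - \frac{21856}{501025}$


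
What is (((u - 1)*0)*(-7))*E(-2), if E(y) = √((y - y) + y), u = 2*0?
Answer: 0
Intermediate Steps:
u = 0
E(y) = √y (E(y) = √(0 + y) = √y)
(((u - 1)*0)*(-7))*E(-2) = (((0 - 1)*0)*(-7))*√(-2) = (-1*0*(-7))*(I*√2) = (0*(-7))*(I*√2) = 0*(I*√2) = 0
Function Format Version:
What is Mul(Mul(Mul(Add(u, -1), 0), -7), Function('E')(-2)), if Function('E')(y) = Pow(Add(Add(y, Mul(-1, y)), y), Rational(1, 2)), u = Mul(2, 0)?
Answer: 0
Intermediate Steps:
u = 0
Function('E')(y) = Pow(y, Rational(1, 2)) (Function('E')(y) = Pow(Add(0, y), Rational(1, 2)) = Pow(y, Rational(1, 2)))
Mul(Mul(Mul(Add(u, -1), 0), -7), Function('E')(-2)) = Mul(Mul(Mul(Add(0, -1), 0), -7), Pow(-2, Rational(1, 2))) = Mul(Mul(Mul(-1, 0), -7), Mul(I, Pow(2, Rational(1, 2)))) = Mul(Mul(0, -7), Mul(I, Pow(2, Rational(1, 2)))) = Mul(0, Mul(I, Pow(2, Rational(1, 2)))) = 0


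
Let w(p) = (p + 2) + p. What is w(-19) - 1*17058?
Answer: -17094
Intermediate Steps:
w(p) = 2 + 2*p (w(p) = (2 + p) + p = 2 + 2*p)
w(-19) - 1*17058 = (2 + 2*(-19)) - 1*17058 = (2 - 38) - 17058 = -36 - 17058 = -17094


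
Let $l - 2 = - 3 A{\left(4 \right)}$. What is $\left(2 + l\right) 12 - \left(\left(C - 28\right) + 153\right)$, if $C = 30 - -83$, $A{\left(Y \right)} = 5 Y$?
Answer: $-910$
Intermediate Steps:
$C = 113$ ($C = 30 + 83 = 113$)
$l = -58$ ($l = 2 - 3 \cdot 5 \cdot 4 = 2 - 60 = -58$)
$\left(2 + l\right) 12 - \left(\left(C - 28\right) + 153\right) = \left(2 - 58\right) 12 - \left(\left(113 - 28\right) + 153\right) = \left(-56\right) 12 - \left(85 + 153\right) = -672 - 238 = -910$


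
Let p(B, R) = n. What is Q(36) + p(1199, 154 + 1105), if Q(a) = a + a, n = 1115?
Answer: 1187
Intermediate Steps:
p(B, R) = 1115
Q(a) = 2*a
Q(36) + p(1199, 154 + 1105) = 2*36 + 1115 = 72 + 1115 = 1187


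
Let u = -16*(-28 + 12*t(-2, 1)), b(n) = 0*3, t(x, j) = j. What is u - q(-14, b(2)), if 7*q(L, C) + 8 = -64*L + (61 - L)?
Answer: 829/7 ≈ 118.43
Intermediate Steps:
b(n) = 0
q(L, C) = 53/7 - 65*L/7 (q(L, C) = -8/7 + (-64*L + (61 - L))/7 = -8/7 + (61 - 65*L)/7 = -8/7 + (61/7 - 65*L/7) = 53/7 - 65*L/7)
u = 256 (u = -16*(-28 + 12*1) = -16*(-28 + 12) = -16*(-16) = 256)
u - q(-14, b(2)) = 256 - (53/7 - 65/7*(-14)) = 256 - (53/7 + 130) = 256 - 1*963/7 = 256 - 963/7 = 829/7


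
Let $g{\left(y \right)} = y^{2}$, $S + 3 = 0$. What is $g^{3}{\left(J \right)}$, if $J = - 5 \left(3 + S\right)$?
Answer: $0$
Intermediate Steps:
$S = -3$ ($S = -3 + 0 = -3$)
$J = 0$ ($J = - 5 \left(3 - 3\right) = \left(-5\right) 0 = 0$)
$g^{3}{\left(J \right)} = \left(0^{2}\right)^{3} = 0^{3} = 0$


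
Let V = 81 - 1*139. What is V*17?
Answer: -986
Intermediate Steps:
V = -58 (V = 81 - 139 = -58)
V*17 = -58*17 = -986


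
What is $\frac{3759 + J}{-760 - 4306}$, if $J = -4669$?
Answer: $\frac{455}{2533} \approx 0.17963$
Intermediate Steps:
$\frac{3759 + J}{-760 - 4306} = \frac{3759 - 4669}{-760 - 4306} = - \frac{910}{-5066} = \left(-910\right) \left(- \frac{1}{5066}\right) = \frac{455}{2533}$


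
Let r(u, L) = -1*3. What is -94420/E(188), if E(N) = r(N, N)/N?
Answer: 17750960/3 ≈ 5.9170e+6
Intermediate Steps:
r(u, L) = -3
E(N) = -3/N
-94420/E(188) = -94420/((-3/188)) = -94420/((-3*1/188)) = -94420/(-3/188) = -94420*(-188/3) = 17750960/3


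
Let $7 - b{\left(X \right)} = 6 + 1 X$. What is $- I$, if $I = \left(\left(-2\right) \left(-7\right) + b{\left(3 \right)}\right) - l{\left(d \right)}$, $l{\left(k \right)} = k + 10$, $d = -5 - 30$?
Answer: $-37$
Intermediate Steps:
$d = -35$ ($d = -5 - 30 = -35$)
$b{\left(X \right)} = 1 - X$ ($b{\left(X \right)} = 7 - \left(6 + 1 X\right) = 7 - \left(6 + X\right) = 1 - X$)
$l{\left(k \right)} = 10 + k$
$I = 37$ ($I = \left(\left(-2\right) \left(-7\right) + \left(1 - 3\right)\right) - \left(10 - 35\right) = \left(14 + \left(1 - 3\right)\right) - -25 = \left(14 - 2\right) + 25 = 12 + 25 = 37$)
$- I = \left(-1\right) 37 = -37$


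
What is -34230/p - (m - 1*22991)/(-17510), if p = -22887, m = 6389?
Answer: 36566221/66791895 ≈ 0.54747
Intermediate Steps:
-34230/p - (m - 1*22991)/(-17510) = -34230/(-22887) - (6389 - 1*22991)/(-17510) = -34230*(-1/22887) - (6389 - 22991)*(-1/17510) = 11410/7629 - 1*(-16602)*(-1/17510) = 11410/7629 + 16602*(-1/17510) = 11410/7629 - 8301/8755 = 36566221/66791895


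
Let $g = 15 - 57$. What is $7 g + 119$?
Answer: $-175$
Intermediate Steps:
$g = -42$ ($g = 15 - 57 = -42$)
$7 g + 119 = 7 \left(-42\right) + 119 = -294 + 119 = -175$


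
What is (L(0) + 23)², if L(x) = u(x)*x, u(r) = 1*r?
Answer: 529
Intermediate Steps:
u(r) = r
L(x) = x² (L(x) = x*x = x²)
(L(0) + 23)² = (0² + 23)² = (0 + 23)² = 23² = 529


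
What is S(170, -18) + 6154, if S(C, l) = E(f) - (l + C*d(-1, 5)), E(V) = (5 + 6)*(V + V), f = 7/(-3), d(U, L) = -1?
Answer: 18872/3 ≈ 6290.7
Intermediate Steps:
f = -7/3 (f = 7*(-⅓) = -7/3 ≈ -2.3333)
E(V) = 22*V (E(V) = 11*(2*V) = 22*V)
S(C, l) = -154/3 + C - l (S(C, l) = 22*(-7/3) - (l + C*(-1)) = -154/3 - (l - C) = -154/3 + (C - l) = -154/3 + C - l)
S(170, -18) + 6154 = (-154/3 + 170 - 1*(-18)) + 6154 = (-154/3 + 170 + 18) + 6154 = 410/3 + 6154 = 18872/3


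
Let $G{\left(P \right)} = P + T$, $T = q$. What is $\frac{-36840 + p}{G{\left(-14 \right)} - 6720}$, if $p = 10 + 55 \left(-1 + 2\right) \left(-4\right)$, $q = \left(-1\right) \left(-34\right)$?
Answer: $\frac{741}{134} \approx 5.5299$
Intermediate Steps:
$q = 34$
$T = 34$
$p = -210$ ($p = 10 + 55 \cdot 1 \left(-4\right) = 10 + 55 \left(-4\right) = 10 - 220 = -210$)
$G{\left(P \right)} = 34 + P$ ($G{\left(P \right)} = P + 34 = 34 + P$)
$\frac{-36840 + p}{G{\left(-14 \right)} - 6720} = \frac{-36840 - 210}{\left(34 - 14\right) - 6720} = - \frac{37050}{20 - 6720} = - \frac{37050}{-6700} = \left(-37050\right) \left(- \frac{1}{6700}\right) = \frac{741}{134}$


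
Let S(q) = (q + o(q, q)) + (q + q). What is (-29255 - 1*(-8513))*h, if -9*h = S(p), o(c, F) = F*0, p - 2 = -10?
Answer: -55312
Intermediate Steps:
p = -8 (p = 2 - 10 = -8)
o(c, F) = 0
S(q) = 3*q (S(q) = (q + 0) + (q + q) = q + 2*q = 3*q)
h = 8/3 (h = -(-8)/3 = -⅑*(-24) = 8/3 ≈ 2.6667)
(-29255 - 1*(-8513))*h = (-29255 - 1*(-8513))*(8/3) = (-29255 + 8513)*(8/3) = -20742*8/3 = -55312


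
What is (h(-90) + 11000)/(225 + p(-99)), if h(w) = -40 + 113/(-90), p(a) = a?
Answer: 986287/11340 ≈ 86.974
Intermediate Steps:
h(w) = -3713/90 (h(w) = -40 + 113*(-1/90) = -40 - 113/90 = -3713/90)
(h(-90) + 11000)/(225 + p(-99)) = (-3713/90 + 11000)/(225 - 99) = (986287/90)/126 = (986287/90)*(1/126) = 986287/11340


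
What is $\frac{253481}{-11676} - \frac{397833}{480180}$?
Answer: $- \frac{2632533431}{116803785} \approx -22.538$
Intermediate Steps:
$\frac{253481}{-11676} - \frac{397833}{480180} = 253481 \left(- \frac{1}{11676}\right) - \frac{132611}{160060} = - \frac{253481}{11676} - \frac{132611}{160060} = - \frac{2632533431}{116803785}$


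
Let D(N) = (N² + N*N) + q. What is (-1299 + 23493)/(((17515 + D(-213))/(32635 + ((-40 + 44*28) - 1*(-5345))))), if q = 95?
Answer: 72448614/9029 ≈ 8024.0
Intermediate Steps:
D(N) = 95 + 2*N² (D(N) = (N² + N*N) + 95 = (N² + N²) + 95 = 2*N² + 95 = 95 + 2*N²)
(-1299 + 23493)/(((17515 + D(-213))/(32635 + ((-40 + 44*28) - 1*(-5345))))) = (-1299 + 23493)/(((17515 + (95 + 2*(-213)²))/(32635 + ((-40 + 44*28) - 1*(-5345))))) = 22194/(((17515 + (95 + 2*45369))/(32635 + ((-40 + 1232) + 5345)))) = 22194/(((17515 + (95 + 90738))/(32635 + (1192 + 5345)))) = 22194/(((17515 + 90833)/(32635 + 6537))) = 22194/((108348/39172)) = 22194/((108348*(1/39172))) = 22194/(27087/9793) = 22194*(9793/27087) = 72448614/9029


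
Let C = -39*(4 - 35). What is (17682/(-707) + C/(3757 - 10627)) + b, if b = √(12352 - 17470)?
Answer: -5825243/231290 + I*√5118 ≈ -25.186 + 71.54*I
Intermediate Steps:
C = 1209 (C = -39*(-31) = 1209)
b = I*√5118 (b = √(-5118) = I*√5118 ≈ 71.54*I)
(17682/(-707) + C/(3757 - 10627)) + b = (17682/(-707) + 1209/(3757 - 10627)) + I*√5118 = (17682*(-1/707) + 1209/(-6870)) + I*√5118 = (-2526/101 + 1209*(-1/6870)) + I*√5118 = (-2526/101 - 403/2290) + I*√5118 = -5825243/231290 + I*√5118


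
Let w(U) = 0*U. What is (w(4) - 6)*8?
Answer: -48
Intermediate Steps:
w(U) = 0
(w(4) - 6)*8 = (0 - 6)*8 = -6*8 = -48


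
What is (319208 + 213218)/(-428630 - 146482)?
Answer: -266213/287556 ≈ -0.92578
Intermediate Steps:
(319208 + 213218)/(-428630 - 146482) = 532426/(-575112) = 532426*(-1/575112) = -266213/287556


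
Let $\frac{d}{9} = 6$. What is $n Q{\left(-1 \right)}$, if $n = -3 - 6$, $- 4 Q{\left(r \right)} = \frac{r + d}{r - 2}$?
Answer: $- \frac{159}{4} \approx -39.75$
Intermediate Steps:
$d = 54$ ($d = 9 \cdot 6 = 54$)
$Q{\left(r \right)} = - \frac{54 + r}{4 \left(-2 + r\right)}$ ($Q{\left(r \right)} = - \frac{\left(r + 54\right) \frac{1}{r - 2}}{4} = - \frac{\left(54 + r\right) \frac{1}{-2 + r}}{4} = - \frac{\frac{1}{-2 + r} \left(54 + r\right)}{4} = - \frac{54 + r}{4 \left(-2 + r\right)}$)
$n = -9$ ($n = -3 - 6 = -9$)
$n Q{\left(-1 \right)} = - 9 \frac{-54 - -1}{4 \left(-2 - 1\right)} = - 9 \frac{-54 + 1}{4 \left(-3\right)} = - 9 \cdot \frac{1}{4} \left(- \frac{1}{3}\right) \left(-53\right) = \left(-9\right) \frac{53}{12} = - \frac{159}{4}$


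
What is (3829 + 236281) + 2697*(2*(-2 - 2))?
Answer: 218534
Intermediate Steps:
(3829 + 236281) + 2697*(2*(-2 - 2)) = 240110 + 2697*(2*(-4)) = 240110 + 2697*(-8) = 240110 - 21576 = 218534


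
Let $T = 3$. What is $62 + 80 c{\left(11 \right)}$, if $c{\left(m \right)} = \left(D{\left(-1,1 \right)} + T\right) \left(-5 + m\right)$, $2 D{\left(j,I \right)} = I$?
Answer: $1742$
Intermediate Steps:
$D{\left(j,I \right)} = \frac{I}{2}$
$c{\left(m \right)} = - \frac{35}{2} + \frac{7 m}{2}$ ($c{\left(m \right)} = \left(\frac{1}{2} \cdot 1 + 3\right) \left(-5 + m\right) = \left(\frac{1}{2} + 3\right) \left(-5 + m\right) = \frac{7 \left(-5 + m\right)}{2} = - \frac{35}{2} + \frac{7 m}{2}$)
$62 + 80 c{\left(11 \right)} = 62 + 80 \left(- \frac{35}{2} + \frac{7}{2} \cdot 11\right) = 62 + 80 \left(- \frac{35}{2} + \frac{77}{2}\right) = 62 + 80 \cdot 21 = 62 + 1680 = 1742$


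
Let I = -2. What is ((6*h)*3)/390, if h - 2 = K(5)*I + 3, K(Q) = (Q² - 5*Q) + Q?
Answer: -3/13 ≈ -0.23077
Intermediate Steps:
K(Q) = Q² - 4*Q
h = -5 (h = 2 + ((5*(-4 + 5))*(-2) + 3) = 2 + ((5*1)*(-2) + 3) = 2 + (5*(-2) + 3) = 2 + (-10 + 3) = 2 - 7 = -5)
((6*h)*3)/390 = ((6*(-5))*3)/390 = -30*3*(1/390) = -90*1/390 = -3/13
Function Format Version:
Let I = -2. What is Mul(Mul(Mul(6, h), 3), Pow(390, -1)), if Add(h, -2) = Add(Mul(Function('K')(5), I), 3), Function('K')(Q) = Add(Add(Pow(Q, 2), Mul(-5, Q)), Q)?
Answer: Rational(-3, 13) ≈ -0.23077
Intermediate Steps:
Function('K')(Q) = Add(Pow(Q, 2), Mul(-4, Q))
h = -5 (h = Add(2, Add(Mul(Mul(5, Add(-4, 5)), -2), 3)) = Add(2, Add(Mul(Mul(5, 1), -2), 3)) = Add(2, Add(Mul(5, -2), 3)) = Add(2, Add(-10, 3)) = Add(2, -7) = -5)
Mul(Mul(Mul(6, h), 3), Pow(390, -1)) = Mul(Mul(Mul(6, -5), 3), Pow(390, -1)) = Mul(Mul(-30, 3), Rational(1, 390)) = Mul(-90, Rational(1, 390)) = Rational(-3, 13)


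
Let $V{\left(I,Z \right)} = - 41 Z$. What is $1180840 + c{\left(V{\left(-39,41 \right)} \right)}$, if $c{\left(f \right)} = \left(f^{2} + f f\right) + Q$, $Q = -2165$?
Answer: $6830197$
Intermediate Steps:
$c{\left(f \right)} = -2165 + 2 f^{2}$ ($c{\left(f \right)} = \left(f^{2} + f f\right) - 2165 = \left(f^{2} + f^{2}\right) - 2165 = 2 f^{2} - 2165 = -2165 + 2 f^{2}$)
$1180840 + c{\left(V{\left(-39,41 \right)} \right)} = 1180840 - \left(2165 - 2 \left(\left(-41\right) 41\right)^{2}\right) = 1180840 - \left(2165 - 2 \left(-1681\right)^{2}\right) = 1180840 + \left(-2165 + 2 \cdot 2825761\right) = 1180840 + \left(-2165 + 5651522\right) = 1180840 + 5649357 = 6830197$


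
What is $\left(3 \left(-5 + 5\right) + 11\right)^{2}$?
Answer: $121$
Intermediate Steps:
$\left(3 \left(-5 + 5\right) + 11\right)^{2} = \left(3 \cdot 0 + 11\right)^{2} = \left(0 + 11\right)^{2} = 11^{2} = 121$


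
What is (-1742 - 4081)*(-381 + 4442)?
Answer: -23647203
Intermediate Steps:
(-1742 - 4081)*(-381 + 4442) = -5823*4061 = -23647203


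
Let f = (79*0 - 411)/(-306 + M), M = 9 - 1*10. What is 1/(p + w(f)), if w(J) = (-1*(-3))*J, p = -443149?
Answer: -307/136045510 ≈ -2.2566e-6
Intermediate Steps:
M = -1 (M = 9 - 10 = -1)
f = 411/307 (f = (79*0 - 411)/(-306 - 1) = (0 - 411)/(-307) = -411*(-1/307) = 411/307 ≈ 1.3388)
w(J) = 3*J
1/(p + w(f)) = 1/(-443149 + 3*(411/307)) = 1/(-443149 + 1233/307) = 1/(-136045510/307) = -307/136045510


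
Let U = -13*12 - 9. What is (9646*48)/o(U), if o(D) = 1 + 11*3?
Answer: 231504/17 ≈ 13618.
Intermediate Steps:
U = -165 (U = -156 - 9 = -165)
o(D) = 34 (o(D) = 1 + 33 = 34)
(9646*48)/o(U) = (9646*48)/34 = 463008*(1/34) = 231504/17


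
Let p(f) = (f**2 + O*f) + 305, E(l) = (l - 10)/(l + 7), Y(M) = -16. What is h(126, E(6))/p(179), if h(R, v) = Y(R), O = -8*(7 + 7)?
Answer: -8/6149 ≈ -0.0013010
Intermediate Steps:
O = -112 (O = -8*14 = -112)
E(l) = (-10 + l)/(7 + l)
h(R, v) = -16
p(f) = 305 + f**2 - 112*f (p(f) = (f**2 - 112*f) + 305 = 305 + f**2 - 112*f)
h(126, E(6))/p(179) = -16/(305 + 179**2 - 112*179) = -16/(305 + 32041 - 20048) = -16/12298 = -16*1/12298 = -8/6149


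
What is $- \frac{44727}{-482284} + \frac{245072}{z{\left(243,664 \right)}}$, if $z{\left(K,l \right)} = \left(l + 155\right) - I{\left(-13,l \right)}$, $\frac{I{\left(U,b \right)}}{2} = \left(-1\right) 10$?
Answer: $\frac{118231830401}{404636276} \approx 292.19$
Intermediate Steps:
$I{\left(U,b \right)} = -20$ ($I{\left(U,b \right)} = 2 \left(\left(-1\right) 10\right) = 2 \left(-10\right) = -20$)
$z{\left(K,l \right)} = 175 + l$ ($z{\left(K,l \right)} = \left(l + 155\right) - -20 = \left(155 + l\right) + 20 = 175 + l$)
$- \frac{44727}{-482284} + \frac{245072}{z{\left(243,664 \right)}} = - \frac{44727}{-482284} + \frac{245072}{175 + 664} = \left(-44727\right) \left(- \frac{1}{482284}\right) + \frac{245072}{839} = \frac{44727}{482284} + 245072 \cdot \frac{1}{839} = \frac{44727}{482284} + \frac{245072}{839} = \frac{118231830401}{404636276}$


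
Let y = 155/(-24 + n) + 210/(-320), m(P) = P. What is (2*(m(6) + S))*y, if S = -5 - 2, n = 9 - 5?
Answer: 269/16 ≈ 16.813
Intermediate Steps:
n = 4
S = -7
y = -269/32 (y = 155/(-24 + 4) + 210/(-320) = 155/(-20) + 210*(-1/320) = 155*(-1/20) - 21/32 = -31/4 - 21/32 = -269/32 ≈ -8.4063)
(2*(m(6) + S))*y = (2*(6 - 7))*(-269/32) = (2*(-1))*(-269/32) = -2*(-269/32) = 269/16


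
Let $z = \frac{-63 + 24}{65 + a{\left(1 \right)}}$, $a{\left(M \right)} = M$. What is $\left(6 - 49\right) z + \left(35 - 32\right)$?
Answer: $\frac{625}{22} \approx 28.409$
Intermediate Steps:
$z = - \frac{13}{22}$ ($z = \frac{-63 + 24}{65 + 1} = - \frac{39}{66} = \left(-39\right) \frac{1}{66} = - \frac{13}{22} \approx -0.59091$)
$\left(6 - 49\right) z + \left(35 - 32\right) = \left(6 - 49\right) \left(- \frac{13}{22}\right) + \left(35 - 32\right) = \left(-43\right) \left(- \frac{13}{22}\right) + \left(35 - 32\right) = \frac{559}{22} + 3 = \frac{625}{22}$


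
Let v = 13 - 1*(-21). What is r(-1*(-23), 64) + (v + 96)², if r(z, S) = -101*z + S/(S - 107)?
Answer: 626747/43 ≈ 14576.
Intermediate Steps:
v = 34 (v = 13 + 21 = 34)
r(z, S) = -101*z + S/(-107 + S)
r(-1*(-23), 64) + (v + 96)² = (64 + 10807*(-1*(-23)) - 101*64*(-1*(-23)))/(-107 + 64) + (34 + 96)² = (64 + 10807*23 - 101*64*23)/(-43) + 130² = -(64 + 248561 - 148672)/43 + 16900 = -1/43*99953 + 16900 = -99953/43 + 16900 = 626747/43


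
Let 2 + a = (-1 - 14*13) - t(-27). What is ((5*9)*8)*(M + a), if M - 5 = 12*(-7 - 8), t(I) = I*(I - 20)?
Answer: -586440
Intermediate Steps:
t(I) = I*(-20 + I)
a = -1454 (a = -2 + ((-1 - 14*13) - (-27)*(-20 - 27)) = -2 + ((-1 - 182) - (-27)*(-47)) = -2 + (-183 - 1*1269) = -2 + (-183 - 1269) = -2 - 1452 = -1454)
M = -175 (M = 5 + 12*(-7 - 8) = 5 + 12*(-15) = 5 - 180 = -175)
((5*9)*8)*(M + a) = ((5*9)*8)*(-175 - 1454) = (45*8)*(-1629) = 360*(-1629) = -586440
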